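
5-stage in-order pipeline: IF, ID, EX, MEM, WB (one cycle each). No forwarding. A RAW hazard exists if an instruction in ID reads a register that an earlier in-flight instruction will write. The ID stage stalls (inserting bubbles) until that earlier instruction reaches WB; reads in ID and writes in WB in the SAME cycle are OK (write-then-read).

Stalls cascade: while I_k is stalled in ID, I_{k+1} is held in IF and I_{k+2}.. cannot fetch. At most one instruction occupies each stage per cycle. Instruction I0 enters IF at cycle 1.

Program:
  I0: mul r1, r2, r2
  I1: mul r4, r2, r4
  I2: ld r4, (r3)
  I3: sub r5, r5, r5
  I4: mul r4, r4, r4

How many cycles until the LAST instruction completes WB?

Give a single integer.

Answer: 10

Derivation:
I0 mul r1 <- r2,r2: IF@1 ID@2 stall=0 (-) EX@3 MEM@4 WB@5
I1 mul r4 <- r2,r4: IF@2 ID@3 stall=0 (-) EX@4 MEM@5 WB@6
I2 ld r4 <- r3: IF@3 ID@4 stall=0 (-) EX@5 MEM@6 WB@7
I3 sub r5 <- r5,r5: IF@4 ID@5 stall=0 (-) EX@6 MEM@7 WB@8
I4 mul r4 <- r4,r4: IF@5 ID@6 stall=1 (RAW on I2.r4 (WB@7)) EX@8 MEM@9 WB@10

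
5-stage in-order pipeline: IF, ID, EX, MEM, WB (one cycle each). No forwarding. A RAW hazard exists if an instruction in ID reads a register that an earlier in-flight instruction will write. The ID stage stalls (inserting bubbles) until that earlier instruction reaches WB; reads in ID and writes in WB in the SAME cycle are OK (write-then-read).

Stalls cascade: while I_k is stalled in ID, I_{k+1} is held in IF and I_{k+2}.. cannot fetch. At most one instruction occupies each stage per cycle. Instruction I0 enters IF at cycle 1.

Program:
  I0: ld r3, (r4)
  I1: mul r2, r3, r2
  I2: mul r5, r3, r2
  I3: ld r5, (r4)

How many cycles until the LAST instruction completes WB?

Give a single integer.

I0 ld r3 <- r4: IF@1 ID@2 stall=0 (-) EX@3 MEM@4 WB@5
I1 mul r2 <- r3,r2: IF@2 ID@3 stall=2 (RAW on I0.r3 (WB@5)) EX@6 MEM@7 WB@8
I2 mul r5 <- r3,r2: IF@3 ID@6 stall=2 (RAW on I1.r2 (WB@8)) EX@9 MEM@10 WB@11
I3 ld r5 <- r4: IF@6 ID@9 stall=0 (-) EX@10 MEM@11 WB@12

Answer: 12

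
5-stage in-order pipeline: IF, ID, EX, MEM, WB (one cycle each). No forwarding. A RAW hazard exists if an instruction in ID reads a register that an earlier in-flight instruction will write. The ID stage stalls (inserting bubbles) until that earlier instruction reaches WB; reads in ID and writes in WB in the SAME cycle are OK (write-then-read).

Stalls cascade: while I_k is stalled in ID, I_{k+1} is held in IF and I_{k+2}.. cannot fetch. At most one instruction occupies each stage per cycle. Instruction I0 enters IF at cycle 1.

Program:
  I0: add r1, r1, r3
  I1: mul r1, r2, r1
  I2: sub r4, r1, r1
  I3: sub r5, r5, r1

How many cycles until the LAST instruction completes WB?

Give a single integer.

Answer: 12

Derivation:
I0 add r1 <- r1,r3: IF@1 ID@2 stall=0 (-) EX@3 MEM@4 WB@5
I1 mul r1 <- r2,r1: IF@2 ID@3 stall=2 (RAW on I0.r1 (WB@5)) EX@6 MEM@7 WB@8
I2 sub r4 <- r1,r1: IF@3 ID@6 stall=2 (RAW on I1.r1 (WB@8)) EX@9 MEM@10 WB@11
I3 sub r5 <- r5,r1: IF@6 ID@9 stall=0 (-) EX@10 MEM@11 WB@12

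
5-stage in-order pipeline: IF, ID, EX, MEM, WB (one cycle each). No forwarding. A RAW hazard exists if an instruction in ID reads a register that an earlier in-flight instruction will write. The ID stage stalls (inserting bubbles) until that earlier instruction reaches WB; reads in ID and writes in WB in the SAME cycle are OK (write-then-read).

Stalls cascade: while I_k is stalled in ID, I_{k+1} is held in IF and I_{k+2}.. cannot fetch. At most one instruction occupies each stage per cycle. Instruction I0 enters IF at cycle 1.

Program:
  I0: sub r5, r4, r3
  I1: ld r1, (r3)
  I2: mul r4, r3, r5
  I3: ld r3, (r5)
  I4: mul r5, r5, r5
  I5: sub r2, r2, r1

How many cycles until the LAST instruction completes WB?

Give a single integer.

I0 sub r5 <- r4,r3: IF@1 ID@2 stall=0 (-) EX@3 MEM@4 WB@5
I1 ld r1 <- r3: IF@2 ID@3 stall=0 (-) EX@4 MEM@5 WB@6
I2 mul r4 <- r3,r5: IF@3 ID@4 stall=1 (RAW on I0.r5 (WB@5)) EX@6 MEM@7 WB@8
I3 ld r3 <- r5: IF@4 ID@6 stall=0 (-) EX@7 MEM@8 WB@9
I4 mul r5 <- r5,r5: IF@6 ID@7 stall=0 (-) EX@8 MEM@9 WB@10
I5 sub r2 <- r2,r1: IF@7 ID@8 stall=0 (-) EX@9 MEM@10 WB@11

Answer: 11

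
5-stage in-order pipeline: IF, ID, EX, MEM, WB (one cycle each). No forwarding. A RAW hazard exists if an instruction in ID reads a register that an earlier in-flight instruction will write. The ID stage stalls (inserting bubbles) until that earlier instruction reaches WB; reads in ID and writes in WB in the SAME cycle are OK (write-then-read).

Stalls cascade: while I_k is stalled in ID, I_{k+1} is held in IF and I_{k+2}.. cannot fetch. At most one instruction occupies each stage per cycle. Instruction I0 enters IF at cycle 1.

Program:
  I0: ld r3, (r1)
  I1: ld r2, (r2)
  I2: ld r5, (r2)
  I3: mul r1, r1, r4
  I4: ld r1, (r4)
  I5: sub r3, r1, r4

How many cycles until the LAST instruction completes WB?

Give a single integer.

Answer: 14

Derivation:
I0 ld r3 <- r1: IF@1 ID@2 stall=0 (-) EX@3 MEM@4 WB@5
I1 ld r2 <- r2: IF@2 ID@3 stall=0 (-) EX@4 MEM@5 WB@6
I2 ld r5 <- r2: IF@3 ID@4 stall=2 (RAW on I1.r2 (WB@6)) EX@7 MEM@8 WB@9
I3 mul r1 <- r1,r4: IF@4 ID@7 stall=0 (-) EX@8 MEM@9 WB@10
I4 ld r1 <- r4: IF@7 ID@8 stall=0 (-) EX@9 MEM@10 WB@11
I5 sub r3 <- r1,r4: IF@8 ID@9 stall=2 (RAW on I4.r1 (WB@11)) EX@12 MEM@13 WB@14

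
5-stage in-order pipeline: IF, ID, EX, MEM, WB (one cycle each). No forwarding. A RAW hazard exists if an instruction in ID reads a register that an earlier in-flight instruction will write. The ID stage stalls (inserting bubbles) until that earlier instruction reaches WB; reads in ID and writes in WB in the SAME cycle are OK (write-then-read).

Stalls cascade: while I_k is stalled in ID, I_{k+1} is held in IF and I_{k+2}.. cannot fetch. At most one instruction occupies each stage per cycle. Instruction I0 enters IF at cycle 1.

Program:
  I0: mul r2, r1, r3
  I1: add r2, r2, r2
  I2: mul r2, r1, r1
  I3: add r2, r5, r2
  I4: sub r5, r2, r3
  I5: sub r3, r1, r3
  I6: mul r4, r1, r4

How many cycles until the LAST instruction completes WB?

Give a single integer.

I0 mul r2 <- r1,r3: IF@1 ID@2 stall=0 (-) EX@3 MEM@4 WB@5
I1 add r2 <- r2,r2: IF@2 ID@3 stall=2 (RAW on I0.r2 (WB@5)) EX@6 MEM@7 WB@8
I2 mul r2 <- r1,r1: IF@3 ID@6 stall=0 (-) EX@7 MEM@8 WB@9
I3 add r2 <- r5,r2: IF@6 ID@7 stall=2 (RAW on I2.r2 (WB@9)) EX@10 MEM@11 WB@12
I4 sub r5 <- r2,r3: IF@7 ID@10 stall=2 (RAW on I3.r2 (WB@12)) EX@13 MEM@14 WB@15
I5 sub r3 <- r1,r3: IF@10 ID@13 stall=0 (-) EX@14 MEM@15 WB@16
I6 mul r4 <- r1,r4: IF@13 ID@14 stall=0 (-) EX@15 MEM@16 WB@17

Answer: 17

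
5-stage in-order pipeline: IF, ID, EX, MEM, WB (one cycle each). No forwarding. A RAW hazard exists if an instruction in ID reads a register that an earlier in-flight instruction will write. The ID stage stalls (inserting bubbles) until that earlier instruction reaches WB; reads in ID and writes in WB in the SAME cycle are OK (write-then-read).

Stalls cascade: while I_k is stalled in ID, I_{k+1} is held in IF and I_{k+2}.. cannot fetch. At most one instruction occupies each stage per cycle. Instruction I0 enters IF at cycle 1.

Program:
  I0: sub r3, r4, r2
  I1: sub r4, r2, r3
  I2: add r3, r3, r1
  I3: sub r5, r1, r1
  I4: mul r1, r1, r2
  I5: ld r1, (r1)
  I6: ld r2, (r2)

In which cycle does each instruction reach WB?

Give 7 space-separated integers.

I0 sub r3 <- r4,r2: IF@1 ID@2 stall=0 (-) EX@3 MEM@4 WB@5
I1 sub r4 <- r2,r3: IF@2 ID@3 stall=2 (RAW on I0.r3 (WB@5)) EX@6 MEM@7 WB@8
I2 add r3 <- r3,r1: IF@3 ID@6 stall=0 (-) EX@7 MEM@8 WB@9
I3 sub r5 <- r1,r1: IF@6 ID@7 stall=0 (-) EX@8 MEM@9 WB@10
I4 mul r1 <- r1,r2: IF@7 ID@8 stall=0 (-) EX@9 MEM@10 WB@11
I5 ld r1 <- r1: IF@8 ID@9 stall=2 (RAW on I4.r1 (WB@11)) EX@12 MEM@13 WB@14
I6 ld r2 <- r2: IF@9 ID@12 stall=0 (-) EX@13 MEM@14 WB@15

Answer: 5 8 9 10 11 14 15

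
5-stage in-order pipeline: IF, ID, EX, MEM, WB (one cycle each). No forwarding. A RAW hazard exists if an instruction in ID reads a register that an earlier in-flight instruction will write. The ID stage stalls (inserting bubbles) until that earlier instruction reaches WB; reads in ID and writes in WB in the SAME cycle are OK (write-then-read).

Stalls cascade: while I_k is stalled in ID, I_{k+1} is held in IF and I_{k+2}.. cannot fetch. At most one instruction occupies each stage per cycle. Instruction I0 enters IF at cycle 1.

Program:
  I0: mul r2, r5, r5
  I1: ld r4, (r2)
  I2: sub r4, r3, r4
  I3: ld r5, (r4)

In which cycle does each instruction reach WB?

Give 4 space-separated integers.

Answer: 5 8 11 14

Derivation:
I0 mul r2 <- r5,r5: IF@1 ID@2 stall=0 (-) EX@3 MEM@4 WB@5
I1 ld r4 <- r2: IF@2 ID@3 stall=2 (RAW on I0.r2 (WB@5)) EX@6 MEM@7 WB@8
I2 sub r4 <- r3,r4: IF@3 ID@6 stall=2 (RAW on I1.r4 (WB@8)) EX@9 MEM@10 WB@11
I3 ld r5 <- r4: IF@6 ID@9 stall=2 (RAW on I2.r4 (WB@11)) EX@12 MEM@13 WB@14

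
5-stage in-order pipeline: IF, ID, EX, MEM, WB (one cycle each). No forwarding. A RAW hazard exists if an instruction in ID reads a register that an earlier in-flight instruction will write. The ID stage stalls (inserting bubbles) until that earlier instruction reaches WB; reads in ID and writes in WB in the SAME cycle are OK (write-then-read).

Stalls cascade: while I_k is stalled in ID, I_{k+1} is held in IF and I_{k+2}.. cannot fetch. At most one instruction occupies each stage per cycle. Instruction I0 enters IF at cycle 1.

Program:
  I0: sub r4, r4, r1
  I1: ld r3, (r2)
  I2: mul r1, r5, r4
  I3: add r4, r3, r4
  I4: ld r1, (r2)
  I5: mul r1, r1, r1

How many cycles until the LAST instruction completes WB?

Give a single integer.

I0 sub r4 <- r4,r1: IF@1 ID@2 stall=0 (-) EX@3 MEM@4 WB@5
I1 ld r3 <- r2: IF@2 ID@3 stall=0 (-) EX@4 MEM@5 WB@6
I2 mul r1 <- r5,r4: IF@3 ID@4 stall=1 (RAW on I0.r4 (WB@5)) EX@6 MEM@7 WB@8
I3 add r4 <- r3,r4: IF@4 ID@6 stall=0 (-) EX@7 MEM@8 WB@9
I4 ld r1 <- r2: IF@6 ID@7 stall=0 (-) EX@8 MEM@9 WB@10
I5 mul r1 <- r1,r1: IF@7 ID@8 stall=2 (RAW on I4.r1 (WB@10)) EX@11 MEM@12 WB@13

Answer: 13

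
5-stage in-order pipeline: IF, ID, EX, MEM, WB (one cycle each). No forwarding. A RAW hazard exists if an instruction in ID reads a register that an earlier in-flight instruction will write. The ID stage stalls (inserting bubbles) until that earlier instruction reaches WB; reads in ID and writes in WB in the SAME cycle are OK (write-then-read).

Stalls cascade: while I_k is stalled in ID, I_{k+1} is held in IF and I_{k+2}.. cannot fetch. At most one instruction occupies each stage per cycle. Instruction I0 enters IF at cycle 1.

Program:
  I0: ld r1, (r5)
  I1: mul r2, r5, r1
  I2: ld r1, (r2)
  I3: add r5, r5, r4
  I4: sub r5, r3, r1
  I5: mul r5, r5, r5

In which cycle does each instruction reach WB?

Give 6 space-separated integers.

Answer: 5 8 11 12 14 17

Derivation:
I0 ld r1 <- r5: IF@1 ID@2 stall=0 (-) EX@3 MEM@4 WB@5
I1 mul r2 <- r5,r1: IF@2 ID@3 stall=2 (RAW on I0.r1 (WB@5)) EX@6 MEM@7 WB@8
I2 ld r1 <- r2: IF@3 ID@6 stall=2 (RAW on I1.r2 (WB@8)) EX@9 MEM@10 WB@11
I3 add r5 <- r5,r4: IF@6 ID@9 stall=0 (-) EX@10 MEM@11 WB@12
I4 sub r5 <- r3,r1: IF@9 ID@10 stall=1 (RAW on I2.r1 (WB@11)) EX@12 MEM@13 WB@14
I5 mul r5 <- r5,r5: IF@10 ID@12 stall=2 (RAW on I4.r5 (WB@14)) EX@15 MEM@16 WB@17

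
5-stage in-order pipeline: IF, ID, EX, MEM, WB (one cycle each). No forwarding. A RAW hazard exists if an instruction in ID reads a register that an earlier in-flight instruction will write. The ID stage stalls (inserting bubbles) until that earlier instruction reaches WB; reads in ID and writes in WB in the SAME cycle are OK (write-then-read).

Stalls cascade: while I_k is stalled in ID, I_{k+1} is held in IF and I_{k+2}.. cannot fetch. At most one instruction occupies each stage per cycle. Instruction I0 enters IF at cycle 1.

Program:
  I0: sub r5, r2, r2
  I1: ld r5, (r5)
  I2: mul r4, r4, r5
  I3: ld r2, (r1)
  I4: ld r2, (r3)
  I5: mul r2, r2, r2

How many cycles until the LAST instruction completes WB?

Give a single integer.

I0 sub r5 <- r2,r2: IF@1 ID@2 stall=0 (-) EX@3 MEM@4 WB@5
I1 ld r5 <- r5: IF@2 ID@3 stall=2 (RAW on I0.r5 (WB@5)) EX@6 MEM@7 WB@8
I2 mul r4 <- r4,r5: IF@3 ID@6 stall=2 (RAW on I1.r5 (WB@8)) EX@9 MEM@10 WB@11
I3 ld r2 <- r1: IF@6 ID@9 stall=0 (-) EX@10 MEM@11 WB@12
I4 ld r2 <- r3: IF@9 ID@10 stall=0 (-) EX@11 MEM@12 WB@13
I5 mul r2 <- r2,r2: IF@10 ID@11 stall=2 (RAW on I4.r2 (WB@13)) EX@14 MEM@15 WB@16

Answer: 16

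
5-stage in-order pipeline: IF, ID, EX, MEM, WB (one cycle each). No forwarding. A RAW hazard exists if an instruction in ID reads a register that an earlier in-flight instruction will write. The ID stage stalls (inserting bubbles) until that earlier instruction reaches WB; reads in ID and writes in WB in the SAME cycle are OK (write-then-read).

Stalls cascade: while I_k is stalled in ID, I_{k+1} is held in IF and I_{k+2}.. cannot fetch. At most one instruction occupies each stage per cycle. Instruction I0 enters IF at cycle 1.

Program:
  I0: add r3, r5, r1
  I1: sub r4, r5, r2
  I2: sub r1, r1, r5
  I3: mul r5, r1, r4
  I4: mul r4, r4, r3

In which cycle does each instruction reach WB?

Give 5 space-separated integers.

Answer: 5 6 7 10 11

Derivation:
I0 add r3 <- r5,r1: IF@1 ID@2 stall=0 (-) EX@3 MEM@4 WB@5
I1 sub r4 <- r5,r2: IF@2 ID@3 stall=0 (-) EX@4 MEM@5 WB@6
I2 sub r1 <- r1,r5: IF@3 ID@4 stall=0 (-) EX@5 MEM@6 WB@7
I3 mul r5 <- r1,r4: IF@4 ID@5 stall=2 (RAW on I2.r1 (WB@7)) EX@8 MEM@9 WB@10
I4 mul r4 <- r4,r3: IF@5 ID@8 stall=0 (-) EX@9 MEM@10 WB@11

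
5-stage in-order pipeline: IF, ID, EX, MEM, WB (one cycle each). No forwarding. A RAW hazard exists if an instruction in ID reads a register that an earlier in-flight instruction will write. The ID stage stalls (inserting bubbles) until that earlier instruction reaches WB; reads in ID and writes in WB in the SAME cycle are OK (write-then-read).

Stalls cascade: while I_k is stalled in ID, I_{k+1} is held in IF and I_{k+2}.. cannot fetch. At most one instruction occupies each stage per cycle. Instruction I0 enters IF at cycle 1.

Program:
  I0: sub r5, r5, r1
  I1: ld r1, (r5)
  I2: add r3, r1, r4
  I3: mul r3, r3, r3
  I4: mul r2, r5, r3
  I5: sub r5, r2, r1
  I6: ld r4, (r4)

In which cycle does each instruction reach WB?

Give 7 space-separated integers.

I0 sub r5 <- r5,r1: IF@1 ID@2 stall=0 (-) EX@3 MEM@4 WB@5
I1 ld r1 <- r5: IF@2 ID@3 stall=2 (RAW on I0.r5 (WB@5)) EX@6 MEM@7 WB@8
I2 add r3 <- r1,r4: IF@3 ID@6 stall=2 (RAW on I1.r1 (WB@8)) EX@9 MEM@10 WB@11
I3 mul r3 <- r3,r3: IF@6 ID@9 stall=2 (RAW on I2.r3 (WB@11)) EX@12 MEM@13 WB@14
I4 mul r2 <- r5,r3: IF@9 ID@12 stall=2 (RAW on I3.r3 (WB@14)) EX@15 MEM@16 WB@17
I5 sub r5 <- r2,r1: IF@12 ID@15 stall=2 (RAW on I4.r2 (WB@17)) EX@18 MEM@19 WB@20
I6 ld r4 <- r4: IF@15 ID@18 stall=0 (-) EX@19 MEM@20 WB@21

Answer: 5 8 11 14 17 20 21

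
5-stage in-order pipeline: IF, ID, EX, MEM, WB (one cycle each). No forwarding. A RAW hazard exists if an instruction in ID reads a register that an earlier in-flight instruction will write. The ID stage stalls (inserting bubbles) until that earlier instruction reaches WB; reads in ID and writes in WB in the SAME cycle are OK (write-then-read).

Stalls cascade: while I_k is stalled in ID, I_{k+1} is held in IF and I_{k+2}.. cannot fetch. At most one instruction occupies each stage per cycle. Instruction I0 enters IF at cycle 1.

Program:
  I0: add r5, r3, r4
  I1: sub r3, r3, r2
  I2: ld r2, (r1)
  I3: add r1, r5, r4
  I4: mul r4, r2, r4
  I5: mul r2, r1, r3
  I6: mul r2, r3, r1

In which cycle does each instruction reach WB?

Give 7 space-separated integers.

I0 add r5 <- r3,r4: IF@1 ID@2 stall=0 (-) EX@3 MEM@4 WB@5
I1 sub r3 <- r3,r2: IF@2 ID@3 stall=0 (-) EX@4 MEM@5 WB@6
I2 ld r2 <- r1: IF@3 ID@4 stall=0 (-) EX@5 MEM@6 WB@7
I3 add r1 <- r5,r4: IF@4 ID@5 stall=0 (-) EX@6 MEM@7 WB@8
I4 mul r4 <- r2,r4: IF@5 ID@6 stall=1 (RAW on I2.r2 (WB@7)) EX@8 MEM@9 WB@10
I5 mul r2 <- r1,r3: IF@6 ID@8 stall=0 (-) EX@9 MEM@10 WB@11
I6 mul r2 <- r3,r1: IF@8 ID@9 stall=0 (-) EX@10 MEM@11 WB@12

Answer: 5 6 7 8 10 11 12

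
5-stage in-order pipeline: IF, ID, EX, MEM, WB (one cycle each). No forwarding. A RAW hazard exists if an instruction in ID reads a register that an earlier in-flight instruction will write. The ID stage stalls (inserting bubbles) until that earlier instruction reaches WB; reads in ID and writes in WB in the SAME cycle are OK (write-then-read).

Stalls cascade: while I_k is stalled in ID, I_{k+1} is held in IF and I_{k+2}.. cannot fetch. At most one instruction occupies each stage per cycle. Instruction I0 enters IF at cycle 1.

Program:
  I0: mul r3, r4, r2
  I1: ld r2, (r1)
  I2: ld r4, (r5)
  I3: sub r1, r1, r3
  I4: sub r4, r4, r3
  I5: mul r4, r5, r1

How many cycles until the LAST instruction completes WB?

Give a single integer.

I0 mul r3 <- r4,r2: IF@1 ID@2 stall=0 (-) EX@3 MEM@4 WB@5
I1 ld r2 <- r1: IF@2 ID@3 stall=0 (-) EX@4 MEM@5 WB@6
I2 ld r4 <- r5: IF@3 ID@4 stall=0 (-) EX@5 MEM@6 WB@7
I3 sub r1 <- r1,r3: IF@4 ID@5 stall=0 (-) EX@6 MEM@7 WB@8
I4 sub r4 <- r4,r3: IF@5 ID@6 stall=1 (RAW on I2.r4 (WB@7)) EX@8 MEM@9 WB@10
I5 mul r4 <- r5,r1: IF@6 ID@8 stall=0 (-) EX@9 MEM@10 WB@11

Answer: 11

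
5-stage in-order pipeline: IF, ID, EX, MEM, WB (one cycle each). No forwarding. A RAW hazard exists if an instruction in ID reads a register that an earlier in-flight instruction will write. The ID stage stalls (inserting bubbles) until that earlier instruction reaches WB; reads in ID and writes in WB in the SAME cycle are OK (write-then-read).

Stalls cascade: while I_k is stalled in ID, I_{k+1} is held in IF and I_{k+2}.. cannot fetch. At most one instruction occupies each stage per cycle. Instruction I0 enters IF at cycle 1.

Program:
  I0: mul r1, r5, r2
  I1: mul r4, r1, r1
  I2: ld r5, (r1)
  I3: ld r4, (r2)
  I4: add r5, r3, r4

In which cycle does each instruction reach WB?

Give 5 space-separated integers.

I0 mul r1 <- r5,r2: IF@1 ID@2 stall=0 (-) EX@3 MEM@4 WB@5
I1 mul r4 <- r1,r1: IF@2 ID@3 stall=2 (RAW on I0.r1 (WB@5)) EX@6 MEM@7 WB@8
I2 ld r5 <- r1: IF@3 ID@6 stall=0 (-) EX@7 MEM@8 WB@9
I3 ld r4 <- r2: IF@6 ID@7 stall=0 (-) EX@8 MEM@9 WB@10
I4 add r5 <- r3,r4: IF@7 ID@8 stall=2 (RAW on I3.r4 (WB@10)) EX@11 MEM@12 WB@13

Answer: 5 8 9 10 13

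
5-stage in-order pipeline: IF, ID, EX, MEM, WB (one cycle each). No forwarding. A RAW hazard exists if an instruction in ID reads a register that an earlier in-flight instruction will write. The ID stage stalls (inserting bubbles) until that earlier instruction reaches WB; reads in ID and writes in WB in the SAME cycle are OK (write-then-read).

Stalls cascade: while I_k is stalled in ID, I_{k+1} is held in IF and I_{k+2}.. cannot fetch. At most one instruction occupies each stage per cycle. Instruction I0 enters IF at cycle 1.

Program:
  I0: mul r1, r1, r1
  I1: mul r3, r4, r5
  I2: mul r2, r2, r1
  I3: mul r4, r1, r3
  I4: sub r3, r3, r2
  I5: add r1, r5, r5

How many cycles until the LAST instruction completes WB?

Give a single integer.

I0 mul r1 <- r1,r1: IF@1 ID@2 stall=0 (-) EX@3 MEM@4 WB@5
I1 mul r3 <- r4,r5: IF@2 ID@3 stall=0 (-) EX@4 MEM@5 WB@6
I2 mul r2 <- r2,r1: IF@3 ID@4 stall=1 (RAW on I0.r1 (WB@5)) EX@6 MEM@7 WB@8
I3 mul r4 <- r1,r3: IF@4 ID@6 stall=0 (-) EX@7 MEM@8 WB@9
I4 sub r3 <- r3,r2: IF@6 ID@7 stall=1 (RAW on I2.r2 (WB@8)) EX@9 MEM@10 WB@11
I5 add r1 <- r5,r5: IF@7 ID@9 stall=0 (-) EX@10 MEM@11 WB@12

Answer: 12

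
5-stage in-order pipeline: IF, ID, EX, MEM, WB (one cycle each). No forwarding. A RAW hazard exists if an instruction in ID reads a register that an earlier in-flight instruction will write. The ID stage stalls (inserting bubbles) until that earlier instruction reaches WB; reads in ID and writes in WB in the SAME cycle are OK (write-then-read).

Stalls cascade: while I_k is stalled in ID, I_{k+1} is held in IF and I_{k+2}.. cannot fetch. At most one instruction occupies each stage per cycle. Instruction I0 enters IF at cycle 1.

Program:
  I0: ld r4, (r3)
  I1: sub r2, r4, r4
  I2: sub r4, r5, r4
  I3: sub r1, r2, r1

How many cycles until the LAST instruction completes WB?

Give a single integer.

Answer: 11

Derivation:
I0 ld r4 <- r3: IF@1 ID@2 stall=0 (-) EX@3 MEM@4 WB@5
I1 sub r2 <- r4,r4: IF@2 ID@3 stall=2 (RAW on I0.r4 (WB@5)) EX@6 MEM@7 WB@8
I2 sub r4 <- r5,r4: IF@3 ID@6 stall=0 (-) EX@7 MEM@8 WB@9
I3 sub r1 <- r2,r1: IF@6 ID@7 stall=1 (RAW on I1.r2 (WB@8)) EX@9 MEM@10 WB@11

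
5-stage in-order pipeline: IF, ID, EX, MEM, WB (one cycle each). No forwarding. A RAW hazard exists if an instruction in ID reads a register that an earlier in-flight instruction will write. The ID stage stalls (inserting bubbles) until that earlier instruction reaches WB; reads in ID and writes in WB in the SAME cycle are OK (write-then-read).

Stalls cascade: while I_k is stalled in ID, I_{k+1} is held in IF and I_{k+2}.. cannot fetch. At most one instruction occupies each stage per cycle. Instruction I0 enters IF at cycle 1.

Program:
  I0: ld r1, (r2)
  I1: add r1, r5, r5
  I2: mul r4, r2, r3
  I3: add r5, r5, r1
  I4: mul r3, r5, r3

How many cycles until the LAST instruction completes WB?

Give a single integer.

Answer: 12

Derivation:
I0 ld r1 <- r2: IF@1 ID@2 stall=0 (-) EX@3 MEM@4 WB@5
I1 add r1 <- r5,r5: IF@2 ID@3 stall=0 (-) EX@4 MEM@5 WB@6
I2 mul r4 <- r2,r3: IF@3 ID@4 stall=0 (-) EX@5 MEM@6 WB@7
I3 add r5 <- r5,r1: IF@4 ID@5 stall=1 (RAW on I1.r1 (WB@6)) EX@7 MEM@8 WB@9
I4 mul r3 <- r5,r3: IF@5 ID@7 stall=2 (RAW on I3.r5 (WB@9)) EX@10 MEM@11 WB@12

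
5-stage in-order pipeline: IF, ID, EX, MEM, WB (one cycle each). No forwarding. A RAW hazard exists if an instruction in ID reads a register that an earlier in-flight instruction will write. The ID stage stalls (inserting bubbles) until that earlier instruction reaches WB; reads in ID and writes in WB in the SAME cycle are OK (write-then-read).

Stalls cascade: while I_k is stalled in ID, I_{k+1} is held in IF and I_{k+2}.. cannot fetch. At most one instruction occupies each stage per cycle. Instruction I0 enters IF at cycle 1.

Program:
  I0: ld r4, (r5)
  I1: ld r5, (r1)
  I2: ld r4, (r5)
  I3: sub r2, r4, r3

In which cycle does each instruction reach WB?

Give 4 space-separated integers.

I0 ld r4 <- r5: IF@1 ID@2 stall=0 (-) EX@3 MEM@4 WB@5
I1 ld r5 <- r1: IF@2 ID@3 stall=0 (-) EX@4 MEM@5 WB@6
I2 ld r4 <- r5: IF@3 ID@4 stall=2 (RAW on I1.r5 (WB@6)) EX@7 MEM@8 WB@9
I3 sub r2 <- r4,r3: IF@4 ID@7 stall=2 (RAW on I2.r4 (WB@9)) EX@10 MEM@11 WB@12

Answer: 5 6 9 12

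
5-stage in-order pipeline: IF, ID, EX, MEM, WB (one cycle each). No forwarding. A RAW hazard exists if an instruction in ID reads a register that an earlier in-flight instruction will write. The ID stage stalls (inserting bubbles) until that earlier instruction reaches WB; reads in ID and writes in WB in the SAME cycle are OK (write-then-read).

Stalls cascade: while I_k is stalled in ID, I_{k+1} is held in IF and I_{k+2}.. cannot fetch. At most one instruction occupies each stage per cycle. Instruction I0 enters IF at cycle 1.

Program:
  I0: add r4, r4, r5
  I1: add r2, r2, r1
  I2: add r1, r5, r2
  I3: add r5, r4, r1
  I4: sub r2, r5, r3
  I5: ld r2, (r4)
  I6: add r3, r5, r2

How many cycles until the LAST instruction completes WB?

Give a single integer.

Answer: 19

Derivation:
I0 add r4 <- r4,r5: IF@1 ID@2 stall=0 (-) EX@3 MEM@4 WB@5
I1 add r2 <- r2,r1: IF@2 ID@3 stall=0 (-) EX@4 MEM@5 WB@6
I2 add r1 <- r5,r2: IF@3 ID@4 stall=2 (RAW on I1.r2 (WB@6)) EX@7 MEM@8 WB@9
I3 add r5 <- r4,r1: IF@4 ID@7 stall=2 (RAW on I2.r1 (WB@9)) EX@10 MEM@11 WB@12
I4 sub r2 <- r5,r3: IF@7 ID@10 stall=2 (RAW on I3.r5 (WB@12)) EX@13 MEM@14 WB@15
I5 ld r2 <- r4: IF@10 ID@13 stall=0 (-) EX@14 MEM@15 WB@16
I6 add r3 <- r5,r2: IF@13 ID@14 stall=2 (RAW on I5.r2 (WB@16)) EX@17 MEM@18 WB@19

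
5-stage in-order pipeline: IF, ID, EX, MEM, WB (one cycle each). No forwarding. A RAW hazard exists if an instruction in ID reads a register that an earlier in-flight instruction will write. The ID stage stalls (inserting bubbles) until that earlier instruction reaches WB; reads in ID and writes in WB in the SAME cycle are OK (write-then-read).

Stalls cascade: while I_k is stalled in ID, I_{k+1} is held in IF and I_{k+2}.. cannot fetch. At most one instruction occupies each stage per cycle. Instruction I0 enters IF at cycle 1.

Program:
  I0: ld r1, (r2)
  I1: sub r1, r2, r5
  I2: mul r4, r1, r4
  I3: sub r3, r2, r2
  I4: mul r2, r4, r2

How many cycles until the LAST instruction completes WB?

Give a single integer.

I0 ld r1 <- r2: IF@1 ID@2 stall=0 (-) EX@3 MEM@4 WB@5
I1 sub r1 <- r2,r5: IF@2 ID@3 stall=0 (-) EX@4 MEM@5 WB@6
I2 mul r4 <- r1,r4: IF@3 ID@4 stall=2 (RAW on I1.r1 (WB@6)) EX@7 MEM@8 WB@9
I3 sub r3 <- r2,r2: IF@4 ID@7 stall=0 (-) EX@8 MEM@9 WB@10
I4 mul r2 <- r4,r2: IF@7 ID@8 stall=1 (RAW on I2.r4 (WB@9)) EX@10 MEM@11 WB@12

Answer: 12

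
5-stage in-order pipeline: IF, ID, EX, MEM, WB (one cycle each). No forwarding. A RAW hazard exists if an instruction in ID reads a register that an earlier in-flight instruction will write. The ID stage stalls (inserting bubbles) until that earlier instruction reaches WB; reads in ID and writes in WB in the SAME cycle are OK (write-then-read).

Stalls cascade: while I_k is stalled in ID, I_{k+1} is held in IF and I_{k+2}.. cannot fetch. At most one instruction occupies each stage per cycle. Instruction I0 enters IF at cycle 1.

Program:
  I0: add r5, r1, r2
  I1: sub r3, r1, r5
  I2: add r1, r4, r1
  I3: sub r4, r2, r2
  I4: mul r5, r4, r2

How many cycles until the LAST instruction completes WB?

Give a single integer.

I0 add r5 <- r1,r2: IF@1 ID@2 stall=0 (-) EX@3 MEM@4 WB@5
I1 sub r3 <- r1,r5: IF@2 ID@3 stall=2 (RAW on I0.r5 (WB@5)) EX@6 MEM@7 WB@8
I2 add r1 <- r4,r1: IF@3 ID@6 stall=0 (-) EX@7 MEM@8 WB@9
I3 sub r4 <- r2,r2: IF@6 ID@7 stall=0 (-) EX@8 MEM@9 WB@10
I4 mul r5 <- r4,r2: IF@7 ID@8 stall=2 (RAW on I3.r4 (WB@10)) EX@11 MEM@12 WB@13

Answer: 13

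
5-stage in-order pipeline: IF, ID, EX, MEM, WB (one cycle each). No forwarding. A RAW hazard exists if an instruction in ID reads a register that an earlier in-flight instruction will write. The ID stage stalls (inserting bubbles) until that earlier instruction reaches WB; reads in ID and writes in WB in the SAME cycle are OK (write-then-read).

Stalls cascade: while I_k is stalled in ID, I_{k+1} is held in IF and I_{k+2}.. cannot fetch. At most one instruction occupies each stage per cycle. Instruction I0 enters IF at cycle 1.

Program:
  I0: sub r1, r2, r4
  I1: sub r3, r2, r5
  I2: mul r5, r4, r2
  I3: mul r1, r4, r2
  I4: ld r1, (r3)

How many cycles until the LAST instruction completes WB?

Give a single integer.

I0 sub r1 <- r2,r4: IF@1 ID@2 stall=0 (-) EX@3 MEM@4 WB@5
I1 sub r3 <- r2,r5: IF@2 ID@3 stall=0 (-) EX@4 MEM@5 WB@6
I2 mul r5 <- r4,r2: IF@3 ID@4 stall=0 (-) EX@5 MEM@6 WB@7
I3 mul r1 <- r4,r2: IF@4 ID@5 stall=0 (-) EX@6 MEM@7 WB@8
I4 ld r1 <- r3: IF@5 ID@6 stall=0 (-) EX@7 MEM@8 WB@9

Answer: 9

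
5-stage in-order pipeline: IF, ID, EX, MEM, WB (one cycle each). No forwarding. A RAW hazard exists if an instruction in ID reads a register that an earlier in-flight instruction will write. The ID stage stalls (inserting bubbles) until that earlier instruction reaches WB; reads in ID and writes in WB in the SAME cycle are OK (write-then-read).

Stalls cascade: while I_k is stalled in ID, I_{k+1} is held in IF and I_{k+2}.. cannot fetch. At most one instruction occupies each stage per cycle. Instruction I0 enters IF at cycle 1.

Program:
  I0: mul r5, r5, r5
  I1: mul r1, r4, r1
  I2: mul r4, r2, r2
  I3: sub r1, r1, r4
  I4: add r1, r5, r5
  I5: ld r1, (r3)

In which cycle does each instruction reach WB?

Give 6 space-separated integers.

Answer: 5 6 7 10 11 12

Derivation:
I0 mul r5 <- r5,r5: IF@1 ID@2 stall=0 (-) EX@3 MEM@4 WB@5
I1 mul r1 <- r4,r1: IF@2 ID@3 stall=0 (-) EX@4 MEM@5 WB@6
I2 mul r4 <- r2,r2: IF@3 ID@4 stall=0 (-) EX@5 MEM@6 WB@7
I3 sub r1 <- r1,r4: IF@4 ID@5 stall=2 (RAW on I2.r4 (WB@7)) EX@8 MEM@9 WB@10
I4 add r1 <- r5,r5: IF@5 ID@8 stall=0 (-) EX@9 MEM@10 WB@11
I5 ld r1 <- r3: IF@8 ID@9 stall=0 (-) EX@10 MEM@11 WB@12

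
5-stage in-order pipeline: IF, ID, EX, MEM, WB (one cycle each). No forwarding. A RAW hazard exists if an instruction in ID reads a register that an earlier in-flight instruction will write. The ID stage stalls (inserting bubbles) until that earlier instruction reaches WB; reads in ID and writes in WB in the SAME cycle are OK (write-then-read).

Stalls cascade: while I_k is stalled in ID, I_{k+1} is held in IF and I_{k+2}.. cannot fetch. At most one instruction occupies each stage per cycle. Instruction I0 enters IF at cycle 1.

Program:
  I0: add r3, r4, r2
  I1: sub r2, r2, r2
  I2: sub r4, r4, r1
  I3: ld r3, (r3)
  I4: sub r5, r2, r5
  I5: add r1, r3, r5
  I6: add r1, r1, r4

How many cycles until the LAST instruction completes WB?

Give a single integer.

I0 add r3 <- r4,r2: IF@1 ID@2 stall=0 (-) EX@3 MEM@4 WB@5
I1 sub r2 <- r2,r2: IF@2 ID@3 stall=0 (-) EX@4 MEM@5 WB@6
I2 sub r4 <- r4,r1: IF@3 ID@4 stall=0 (-) EX@5 MEM@6 WB@7
I3 ld r3 <- r3: IF@4 ID@5 stall=0 (-) EX@6 MEM@7 WB@8
I4 sub r5 <- r2,r5: IF@5 ID@6 stall=0 (-) EX@7 MEM@8 WB@9
I5 add r1 <- r3,r5: IF@6 ID@7 stall=2 (RAW on I4.r5 (WB@9)) EX@10 MEM@11 WB@12
I6 add r1 <- r1,r4: IF@7 ID@10 stall=2 (RAW on I5.r1 (WB@12)) EX@13 MEM@14 WB@15

Answer: 15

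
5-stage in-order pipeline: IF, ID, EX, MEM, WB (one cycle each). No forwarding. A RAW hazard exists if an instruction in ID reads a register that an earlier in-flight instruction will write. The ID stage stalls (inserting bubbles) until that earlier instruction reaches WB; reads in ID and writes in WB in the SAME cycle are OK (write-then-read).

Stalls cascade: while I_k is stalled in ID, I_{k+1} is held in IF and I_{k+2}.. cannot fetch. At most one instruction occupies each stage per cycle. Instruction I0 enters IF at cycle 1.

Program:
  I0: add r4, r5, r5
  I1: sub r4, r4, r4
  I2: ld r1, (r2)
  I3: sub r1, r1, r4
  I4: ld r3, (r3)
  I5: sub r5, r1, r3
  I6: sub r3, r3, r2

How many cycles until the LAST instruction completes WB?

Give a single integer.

I0 add r4 <- r5,r5: IF@1 ID@2 stall=0 (-) EX@3 MEM@4 WB@5
I1 sub r4 <- r4,r4: IF@2 ID@3 stall=2 (RAW on I0.r4 (WB@5)) EX@6 MEM@7 WB@8
I2 ld r1 <- r2: IF@3 ID@6 stall=0 (-) EX@7 MEM@8 WB@9
I3 sub r1 <- r1,r4: IF@6 ID@7 stall=2 (RAW on I2.r1 (WB@9)) EX@10 MEM@11 WB@12
I4 ld r3 <- r3: IF@7 ID@10 stall=0 (-) EX@11 MEM@12 WB@13
I5 sub r5 <- r1,r3: IF@10 ID@11 stall=2 (RAW on I4.r3 (WB@13)) EX@14 MEM@15 WB@16
I6 sub r3 <- r3,r2: IF@11 ID@14 stall=0 (-) EX@15 MEM@16 WB@17

Answer: 17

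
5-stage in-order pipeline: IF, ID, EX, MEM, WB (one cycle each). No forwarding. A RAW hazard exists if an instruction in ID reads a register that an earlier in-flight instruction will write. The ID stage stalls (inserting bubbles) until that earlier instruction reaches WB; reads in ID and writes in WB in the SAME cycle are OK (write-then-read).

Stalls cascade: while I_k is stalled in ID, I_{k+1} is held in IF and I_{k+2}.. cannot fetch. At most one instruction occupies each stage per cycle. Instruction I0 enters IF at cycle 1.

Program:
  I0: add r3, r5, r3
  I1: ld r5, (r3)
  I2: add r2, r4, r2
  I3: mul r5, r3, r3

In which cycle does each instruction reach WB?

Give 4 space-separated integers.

Answer: 5 8 9 10

Derivation:
I0 add r3 <- r5,r3: IF@1 ID@2 stall=0 (-) EX@3 MEM@4 WB@5
I1 ld r5 <- r3: IF@2 ID@3 stall=2 (RAW on I0.r3 (WB@5)) EX@6 MEM@7 WB@8
I2 add r2 <- r4,r2: IF@3 ID@6 stall=0 (-) EX@7 MEM@8 WB@9
I3 mul r5 <- r3,r3: IF@6 ID@7 stall=0 (-) EX@8 MEM@9 WB@10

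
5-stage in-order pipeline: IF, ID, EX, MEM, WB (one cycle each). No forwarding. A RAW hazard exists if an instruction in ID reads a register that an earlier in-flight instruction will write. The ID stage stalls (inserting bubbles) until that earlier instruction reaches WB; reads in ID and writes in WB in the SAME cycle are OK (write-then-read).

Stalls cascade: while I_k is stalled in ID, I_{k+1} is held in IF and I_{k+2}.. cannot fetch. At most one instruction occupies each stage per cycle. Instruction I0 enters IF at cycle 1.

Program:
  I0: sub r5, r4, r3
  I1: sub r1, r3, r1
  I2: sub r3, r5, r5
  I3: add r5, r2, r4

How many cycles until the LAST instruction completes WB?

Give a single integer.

Answer: 9

Derivation:
I0 sub r5 <- r4,r3: IF@1 ID@2 stall=0 (-) EX@3 MEM@4 WB@5
I1 sub r1 <- r3,r1: IF@2 ID@3 stall=0 (-) EX@4 MEM@5 WB@6
I2 sub r3 <- r5,r5: IF@3 ID@4 stall=1 (RAW on I0.r5 (WB@5)) EX@6 MEM@7 WB@8
I3 add r5 <- r2,r4: IF@4 ID@6 stall=0 (-) EX@7 MEM@8 WB@9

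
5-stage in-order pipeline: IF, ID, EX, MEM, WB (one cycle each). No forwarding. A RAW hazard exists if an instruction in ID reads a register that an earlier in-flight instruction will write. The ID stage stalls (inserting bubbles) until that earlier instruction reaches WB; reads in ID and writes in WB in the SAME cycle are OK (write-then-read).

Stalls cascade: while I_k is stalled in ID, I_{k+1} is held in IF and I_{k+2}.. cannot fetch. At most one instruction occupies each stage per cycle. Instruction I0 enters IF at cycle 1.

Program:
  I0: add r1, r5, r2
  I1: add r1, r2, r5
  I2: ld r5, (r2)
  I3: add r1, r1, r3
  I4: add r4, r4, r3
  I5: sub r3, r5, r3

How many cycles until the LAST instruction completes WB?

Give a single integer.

Answer: 11

Derivation:
I0 add r1 <- r5,r2: IF@1 ID@2 stall=0 (-) EX@3 MEM@4 WB@5
I1 add r1 <- r2,r5: IF@2 ID@3 stall=0 (-) EX@4 MEM@5 WB@6
I2 ld r5 <- r2: IF@3 ID@4 stall=0 (-) EX@5 MEM@6 WB@7
I3 add r1 <- r1,r3: IF@4 ID@5 stall=1 (RAW on I1.r1 (WB@6)) EX@7 MEM@8 WB@9
I4 add r4 <- r4,r3: IF@5 ID@7 stall=0 (-) EX@8 MEM@9 WB@10
I5 sub r3 <- r5,r3: IF@7 ID@8 stall=0 (-) EX@9 MEM@10 WB@11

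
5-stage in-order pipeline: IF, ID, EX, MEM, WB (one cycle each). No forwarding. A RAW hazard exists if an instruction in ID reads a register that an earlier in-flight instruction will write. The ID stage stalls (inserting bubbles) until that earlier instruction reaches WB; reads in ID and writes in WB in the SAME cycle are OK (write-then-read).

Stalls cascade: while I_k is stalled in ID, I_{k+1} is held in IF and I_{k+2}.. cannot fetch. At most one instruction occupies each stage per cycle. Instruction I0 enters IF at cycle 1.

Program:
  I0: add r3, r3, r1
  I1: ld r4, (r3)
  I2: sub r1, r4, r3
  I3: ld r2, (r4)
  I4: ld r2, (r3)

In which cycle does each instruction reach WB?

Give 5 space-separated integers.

Answer: 5 8 11 12 13

Derivation:
I0 add r3 <- r3,r1: IF@1 ID@2 stall=0 (-) EX@3 MEM@4 WB@5
I1 ld r4 <- r3: IF@2 ID@3 stall=2 (RAW on I0.r3 (WB@5)) EX@6 MEM@7 WB@8
I2 sub r1 <- r4,r3: IF@3 ID@6 stall=2 (RAW on I1.r4 (WB@8)) EX@9 MEM@10 WB@11
I3 ld r2 <- r4: IF@6 ID@9 stall=0 (-) EX@10 MEM@11 WB@12
I4 ld r2 <- r3: IF@9 ID@10 stall=0 (-) EX@11 MEM@12 WB@13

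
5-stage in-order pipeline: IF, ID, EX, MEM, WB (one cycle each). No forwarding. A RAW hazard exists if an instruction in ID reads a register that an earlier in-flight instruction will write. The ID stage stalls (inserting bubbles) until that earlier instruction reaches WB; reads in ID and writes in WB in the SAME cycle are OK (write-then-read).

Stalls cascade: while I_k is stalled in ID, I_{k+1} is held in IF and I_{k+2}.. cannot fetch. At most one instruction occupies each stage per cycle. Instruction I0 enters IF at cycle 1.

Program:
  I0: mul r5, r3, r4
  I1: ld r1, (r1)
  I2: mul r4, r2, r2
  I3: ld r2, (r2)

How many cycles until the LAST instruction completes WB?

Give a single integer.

Answer: 8

Derivation:
I0 mul r5 <- r3,r4: IF@1 ID@2 stall=0 (-) EX@3 MEM@4 WB@5
I1 ld r1 <- r1: IF@2 ID@3 stall=0 (-) EX@4 MEM@5 WB@6
I2 mul r4 <- r2,r2: IF@3 ID@4 stall=0 (-) EX@5 MEM@6 WB@7
I3 ld r2 <- r2: IF@4 ID@5 stall=0 (-) EX@6 MEM@7 WB@8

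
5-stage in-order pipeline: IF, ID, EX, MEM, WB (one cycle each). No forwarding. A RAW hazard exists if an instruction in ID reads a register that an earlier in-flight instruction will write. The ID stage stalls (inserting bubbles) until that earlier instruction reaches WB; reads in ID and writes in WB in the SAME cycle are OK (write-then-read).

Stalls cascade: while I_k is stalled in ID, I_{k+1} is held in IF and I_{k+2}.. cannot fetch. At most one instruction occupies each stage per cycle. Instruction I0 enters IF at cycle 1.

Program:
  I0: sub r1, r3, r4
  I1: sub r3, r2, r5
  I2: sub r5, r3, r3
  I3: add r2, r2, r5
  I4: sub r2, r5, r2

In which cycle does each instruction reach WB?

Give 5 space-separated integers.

Answer: 5 6 9 12 15

Derivation:
I0 sub r1 <- r3,r4: IF@1 ID@2 stall=0 (-) EX@3 MEM@4 WB@5
I1 sub r3 <- r2,r5: IF@2 ID@3 stall=0 (-) EX@4 MEM@5 WB@6
I2 sub r5 <- r3,r3: IF@3 ID@4 stall=2 (RAW on I1.r3 (WB@6)) EX@7 MEM@8 WB@9
I3 add r2 <- r2,r5: IF@4 ID@7 stall=2 (RAW on I2.r5 (WB@9)) EX@10 MEM@11 WB@12
I4 sub r2 <- r5,r2: IF@7 ID@10 stall=2 (RAW on I3.r2 (WB@12)) EX@13 MEM@14 WB@15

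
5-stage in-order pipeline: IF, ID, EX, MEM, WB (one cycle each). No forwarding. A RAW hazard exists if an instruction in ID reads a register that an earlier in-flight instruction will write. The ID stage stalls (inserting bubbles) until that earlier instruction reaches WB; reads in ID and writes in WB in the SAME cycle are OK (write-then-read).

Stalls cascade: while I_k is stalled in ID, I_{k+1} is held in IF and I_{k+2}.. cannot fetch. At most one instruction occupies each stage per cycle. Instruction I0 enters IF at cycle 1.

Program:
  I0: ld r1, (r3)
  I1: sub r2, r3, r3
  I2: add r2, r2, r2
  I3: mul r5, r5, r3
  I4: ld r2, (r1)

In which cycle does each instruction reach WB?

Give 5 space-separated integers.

I0 ld r1 <- r3: IF@1 ID@2 stall=0 (-) EX@3 MEM@4 WB@5
I1 sub r2 <- r3,r3: IF@2 ID@3 stall=0 (-) EX@4 MEM@5 WB@6
I2 add r2 <- r2,r2: IF@3 ID@4 stall=2 (RAW on I1.r2 (WB@6)) EX@7 MEM@8 WB@9
I3 mul r5 <- r5,r3: IF@4 ID@7 stall=0 (-) EX@8 MEM@9 WB@10
I4 ld r2 <- r1: IF@7 ID@8 stall=0 (-) EX@9 MEM@10 WB@11

Answer: 5 6 9 10 11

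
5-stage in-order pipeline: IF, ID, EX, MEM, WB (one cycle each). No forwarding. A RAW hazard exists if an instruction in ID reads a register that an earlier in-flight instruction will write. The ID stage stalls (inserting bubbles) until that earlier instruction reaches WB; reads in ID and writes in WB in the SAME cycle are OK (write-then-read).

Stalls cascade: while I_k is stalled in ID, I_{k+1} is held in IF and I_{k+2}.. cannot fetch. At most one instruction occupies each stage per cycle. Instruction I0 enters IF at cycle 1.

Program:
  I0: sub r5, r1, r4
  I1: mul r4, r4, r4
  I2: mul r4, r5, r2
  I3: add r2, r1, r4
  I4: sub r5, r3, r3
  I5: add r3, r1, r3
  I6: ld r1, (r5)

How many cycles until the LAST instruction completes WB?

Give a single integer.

Answer: 15

Derivation:
I0 sub r5 <- r1,r4: IF@1 ID@2 stall=0 (-) EX@3 MEM@4 WB@5
I1 mul r4 <- r4,r4: IF@2 ID@3 stall=0 (-) EX@4 MEM@5 WB@6
I2 mul r4 <- r5,r2: IF@3 ID@4 stall=1 (RAW on I0.r5 (WB@5)) EX@6 MEM@7 WB@8
I3 add r2 <- r1,r4: IF@4 ID@6 stall=2 (RAW on I2.r4 (WB@8)) EX@9 MEM@10 WB@11
I4 sub r5 <- r3,r3: IF@6 ID@9 stall=0 (-) EX@10 MEM@11 WB@12
I5 add r3 <- r1,r3: IF@9 ID@10 stall=0 (-) EX@11 MEM@12 WB@13
I6 ld r1 <- r5: IF@10 ID@11 stall=1 (RAW on I4.r5 (WB@12)) EX@13 MEM@14 WB@15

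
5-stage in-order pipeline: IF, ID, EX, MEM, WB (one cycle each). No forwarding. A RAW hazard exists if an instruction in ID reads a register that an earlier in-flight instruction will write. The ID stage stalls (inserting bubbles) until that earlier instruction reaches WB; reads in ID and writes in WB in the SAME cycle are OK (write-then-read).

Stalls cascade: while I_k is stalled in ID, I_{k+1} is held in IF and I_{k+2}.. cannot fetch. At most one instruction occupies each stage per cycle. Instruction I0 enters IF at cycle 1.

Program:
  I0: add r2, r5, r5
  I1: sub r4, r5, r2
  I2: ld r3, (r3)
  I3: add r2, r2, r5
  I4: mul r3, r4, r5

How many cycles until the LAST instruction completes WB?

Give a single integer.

I0 add r2 <- r5,r5: IF@1 ID@2 stall=0 (-) EX@3 MEM@4 WB@5
I1 sub r4 <- r5,r2: IF@2 ID@3 stall=2 (RAW on I0.r2 (WB@5)) EX@6 MEM@7 WB@8
I2 ld r3 <- r3: IF@3 ID@6 stall=0 (-) EX@7 MEM@8 WB@9
I3 add r2 <- r2,r5: IF@6 ID@7 stall=0 (-) EX@8 MEM@9 WB@10
I4 mul r3 <- r4,r5: IF@7 ID@8 stall=0 (-) EX@9 MEM@10 WB@11

Answer: 11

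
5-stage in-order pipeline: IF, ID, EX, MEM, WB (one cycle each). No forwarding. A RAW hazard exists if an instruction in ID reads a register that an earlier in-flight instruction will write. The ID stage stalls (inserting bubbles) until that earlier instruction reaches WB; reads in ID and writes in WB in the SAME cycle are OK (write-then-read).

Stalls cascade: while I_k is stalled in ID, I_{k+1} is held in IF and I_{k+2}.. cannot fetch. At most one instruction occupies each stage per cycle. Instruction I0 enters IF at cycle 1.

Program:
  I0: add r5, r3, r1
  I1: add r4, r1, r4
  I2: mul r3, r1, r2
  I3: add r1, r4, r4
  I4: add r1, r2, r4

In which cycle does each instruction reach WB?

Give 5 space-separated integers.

Answer: 5 6 7 9 10

Derivation:
I0 add r5 <- r3,r1: IF@1 ID@2 stall=0 (-) EX@3 MEM@4 WB@5
I1 add r4 <- r1,r4: IF@2 ID@3 stall=0 (-) EX@4 MEM@5 WB@6
I2 mul r3 <- r1,r2: IF@3 ID@4 stall=0 (-) EX@5 MEM@6 WB@7
I3 add r1 <- r4,r4: IF@4 ID@5 stall=1 (RAW on I1.r4 (WB@6)) EX@7 MEM@8 WB@9
I4 add r1 <- r2,r4: IF@5 ID@7 stall=0 (-) EX@8 MEM@9 WB@10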